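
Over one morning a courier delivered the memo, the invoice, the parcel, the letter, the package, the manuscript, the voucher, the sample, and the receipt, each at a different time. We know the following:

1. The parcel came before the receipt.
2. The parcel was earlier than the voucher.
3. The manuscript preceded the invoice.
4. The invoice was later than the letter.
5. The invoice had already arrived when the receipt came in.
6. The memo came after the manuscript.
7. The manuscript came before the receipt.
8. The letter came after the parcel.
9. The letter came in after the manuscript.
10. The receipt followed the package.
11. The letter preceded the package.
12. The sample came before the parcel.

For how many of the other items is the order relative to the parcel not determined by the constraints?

Forced before the parcel: the sample; forced after the parcel: the invoice, the letter, the package, the receipt, and the voucher.
That leaves the manuscript and the memo with no forced order relative to the parcel — 2.

2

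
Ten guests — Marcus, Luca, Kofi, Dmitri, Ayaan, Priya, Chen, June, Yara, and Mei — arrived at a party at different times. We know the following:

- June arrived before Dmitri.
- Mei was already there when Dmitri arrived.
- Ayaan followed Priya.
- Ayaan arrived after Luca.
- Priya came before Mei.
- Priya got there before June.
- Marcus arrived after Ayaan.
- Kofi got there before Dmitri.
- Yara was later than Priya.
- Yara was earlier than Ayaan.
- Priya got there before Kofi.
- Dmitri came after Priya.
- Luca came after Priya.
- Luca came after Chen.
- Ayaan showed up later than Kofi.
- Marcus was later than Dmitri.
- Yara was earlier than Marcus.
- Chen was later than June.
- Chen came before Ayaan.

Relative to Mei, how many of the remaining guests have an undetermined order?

Forced before Mei: Priya; forced after Mei: Dmitri and Marcus.
That leaves Ayaan, Chen, June, Kofi, Luca, and Yara with no forced order relative to Mei — 6.

6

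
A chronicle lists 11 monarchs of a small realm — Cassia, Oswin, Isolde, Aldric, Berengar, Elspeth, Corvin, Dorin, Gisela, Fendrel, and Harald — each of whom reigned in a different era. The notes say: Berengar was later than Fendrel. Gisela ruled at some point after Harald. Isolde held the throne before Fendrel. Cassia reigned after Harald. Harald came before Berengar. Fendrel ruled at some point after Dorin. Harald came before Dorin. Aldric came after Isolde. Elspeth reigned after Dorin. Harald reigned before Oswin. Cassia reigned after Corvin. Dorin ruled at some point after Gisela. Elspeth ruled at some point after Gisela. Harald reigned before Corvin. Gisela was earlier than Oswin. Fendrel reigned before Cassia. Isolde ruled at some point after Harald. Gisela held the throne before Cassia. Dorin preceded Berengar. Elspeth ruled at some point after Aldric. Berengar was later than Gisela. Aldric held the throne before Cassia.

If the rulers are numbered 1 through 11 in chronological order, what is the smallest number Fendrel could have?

Dorin, Gisela, Harald, and Isolde must all come before Fendrel — 4 forced predecessors.
Nothing else is forced ahead of Fendrel, so their earliest slot is position 4 + 1 = 5.

5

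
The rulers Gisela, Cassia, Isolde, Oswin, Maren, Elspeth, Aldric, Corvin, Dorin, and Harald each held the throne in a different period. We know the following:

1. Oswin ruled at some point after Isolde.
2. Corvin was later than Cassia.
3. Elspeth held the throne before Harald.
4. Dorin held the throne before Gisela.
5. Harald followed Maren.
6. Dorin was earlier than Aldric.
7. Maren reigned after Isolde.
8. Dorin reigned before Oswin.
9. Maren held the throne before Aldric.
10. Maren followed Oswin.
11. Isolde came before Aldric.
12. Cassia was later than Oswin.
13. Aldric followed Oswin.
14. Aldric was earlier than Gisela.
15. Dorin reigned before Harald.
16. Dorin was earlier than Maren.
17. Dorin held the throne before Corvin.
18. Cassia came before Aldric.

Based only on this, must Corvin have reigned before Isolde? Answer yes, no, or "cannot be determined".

Tracing the constraints gives Isolde → Oswin → Cassia → Corvin, so Isolde must come before Corvin.
That means Corvin cannot be before Isolde.

no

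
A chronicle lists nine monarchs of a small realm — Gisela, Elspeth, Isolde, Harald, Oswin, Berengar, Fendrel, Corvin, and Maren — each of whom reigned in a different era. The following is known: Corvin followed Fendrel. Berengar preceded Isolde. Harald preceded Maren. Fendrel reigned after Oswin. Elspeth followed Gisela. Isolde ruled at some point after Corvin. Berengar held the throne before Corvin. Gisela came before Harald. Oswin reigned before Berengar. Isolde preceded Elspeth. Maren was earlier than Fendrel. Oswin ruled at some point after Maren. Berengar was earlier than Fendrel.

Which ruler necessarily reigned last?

Elspeth

Every other ruler has a chain of constraints placing them before Elspeth, so Elspeth is last.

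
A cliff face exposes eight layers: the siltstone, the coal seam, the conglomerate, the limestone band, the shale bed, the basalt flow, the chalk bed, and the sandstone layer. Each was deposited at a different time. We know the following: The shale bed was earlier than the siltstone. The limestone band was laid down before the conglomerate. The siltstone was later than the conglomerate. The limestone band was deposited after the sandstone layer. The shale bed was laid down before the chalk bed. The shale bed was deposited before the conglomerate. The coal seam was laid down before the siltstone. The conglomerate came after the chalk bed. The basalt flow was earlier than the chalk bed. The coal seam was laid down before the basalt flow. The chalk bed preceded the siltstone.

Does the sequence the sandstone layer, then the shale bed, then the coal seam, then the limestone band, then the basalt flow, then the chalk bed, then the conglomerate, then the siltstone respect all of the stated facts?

Check each stated constraint against the proposed order — e.g. the coal seam is ahead of the siltstone; the shale bed is ahead of the siltstone. Every pair is in the required order; nothing is violated.

yes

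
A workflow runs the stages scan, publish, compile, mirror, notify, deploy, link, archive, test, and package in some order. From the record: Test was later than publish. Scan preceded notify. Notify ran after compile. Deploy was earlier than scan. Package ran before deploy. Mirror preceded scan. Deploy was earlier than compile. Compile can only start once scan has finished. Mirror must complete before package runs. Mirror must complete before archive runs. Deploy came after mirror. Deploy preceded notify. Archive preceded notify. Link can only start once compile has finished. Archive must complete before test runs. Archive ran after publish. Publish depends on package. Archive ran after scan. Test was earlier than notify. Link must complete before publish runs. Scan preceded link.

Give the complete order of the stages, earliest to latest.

mirror, package, deploy, scan, compile, link, publish, archive, test, notify

The constraints fix every adjacent pair, so only one ordering works:
mirror → package → deploy → scan → compile → link → publish → archive → test → notify.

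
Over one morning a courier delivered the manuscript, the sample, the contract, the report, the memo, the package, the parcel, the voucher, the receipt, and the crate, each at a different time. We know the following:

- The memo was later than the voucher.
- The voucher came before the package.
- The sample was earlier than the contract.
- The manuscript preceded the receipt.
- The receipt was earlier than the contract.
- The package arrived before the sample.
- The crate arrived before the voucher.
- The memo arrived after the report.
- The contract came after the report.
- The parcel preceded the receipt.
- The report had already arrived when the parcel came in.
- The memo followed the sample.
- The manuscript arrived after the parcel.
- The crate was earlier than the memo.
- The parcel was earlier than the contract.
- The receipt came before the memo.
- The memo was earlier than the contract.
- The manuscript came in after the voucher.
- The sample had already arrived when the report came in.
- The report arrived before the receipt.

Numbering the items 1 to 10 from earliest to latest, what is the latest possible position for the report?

The report must come before the contract, the manuscript, the memo, the parcel, and the receipt — 5 items forced after it.
Everything else can be placed before the report in some valid order, so the report can sit as late as position 10 − 5 = 5.

5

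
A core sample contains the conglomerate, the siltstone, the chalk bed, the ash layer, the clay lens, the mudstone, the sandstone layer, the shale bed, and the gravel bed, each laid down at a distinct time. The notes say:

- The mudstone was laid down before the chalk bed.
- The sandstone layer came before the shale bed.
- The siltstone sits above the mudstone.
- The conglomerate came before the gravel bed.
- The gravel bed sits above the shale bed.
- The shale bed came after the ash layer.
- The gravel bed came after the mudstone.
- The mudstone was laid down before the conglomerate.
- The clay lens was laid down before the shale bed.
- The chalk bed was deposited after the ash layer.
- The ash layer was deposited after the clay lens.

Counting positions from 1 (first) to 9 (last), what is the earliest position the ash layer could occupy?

2

The clay lens must come before the ash layer — 1 forced predecessor.
Nothing else is forced ahead of the ash layer, so its earliest slot is position 1 + 1 = 2.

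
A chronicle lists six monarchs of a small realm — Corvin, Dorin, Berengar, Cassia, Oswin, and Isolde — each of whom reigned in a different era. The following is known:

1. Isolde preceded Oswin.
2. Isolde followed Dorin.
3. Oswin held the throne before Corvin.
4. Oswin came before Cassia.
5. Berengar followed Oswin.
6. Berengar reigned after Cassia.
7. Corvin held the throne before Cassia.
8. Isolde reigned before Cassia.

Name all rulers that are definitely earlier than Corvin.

Directly stated before Corvin: Oswin.
Dorin reaches Corvin via Dorin → Isolde → Oswin → Corvin.
Isolde reaches Corvin via Isolde → Oswin → Corvin.
No chain forces Berengar (or any of the others) ahead of Corvin.

Dorin, Isolde, Oswin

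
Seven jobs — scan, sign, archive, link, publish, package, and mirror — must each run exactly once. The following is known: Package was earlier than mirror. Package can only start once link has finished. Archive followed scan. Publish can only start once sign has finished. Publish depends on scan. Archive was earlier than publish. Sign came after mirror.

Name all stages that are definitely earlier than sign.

link, mirror, package

Directly stated before sign: mirror.
Link reaches sign via link → package → mirror → sign.
Package reaches sign via package → mirror → sign.
No chain forces publish (or any of the others) ahead of sign.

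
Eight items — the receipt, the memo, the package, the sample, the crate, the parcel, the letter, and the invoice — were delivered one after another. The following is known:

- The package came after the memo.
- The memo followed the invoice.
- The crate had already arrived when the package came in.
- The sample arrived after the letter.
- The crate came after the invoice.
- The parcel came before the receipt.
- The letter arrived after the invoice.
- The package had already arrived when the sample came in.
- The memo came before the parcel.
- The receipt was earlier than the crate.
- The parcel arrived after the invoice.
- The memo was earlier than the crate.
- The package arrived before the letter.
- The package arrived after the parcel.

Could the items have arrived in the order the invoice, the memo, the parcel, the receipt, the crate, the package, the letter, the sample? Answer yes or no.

Check each stated constraint against the proposed order — e.g. the memo is ahead of the package; the invoice is ahead of the letter. Every pair is in the required order; nothing is violated.

yes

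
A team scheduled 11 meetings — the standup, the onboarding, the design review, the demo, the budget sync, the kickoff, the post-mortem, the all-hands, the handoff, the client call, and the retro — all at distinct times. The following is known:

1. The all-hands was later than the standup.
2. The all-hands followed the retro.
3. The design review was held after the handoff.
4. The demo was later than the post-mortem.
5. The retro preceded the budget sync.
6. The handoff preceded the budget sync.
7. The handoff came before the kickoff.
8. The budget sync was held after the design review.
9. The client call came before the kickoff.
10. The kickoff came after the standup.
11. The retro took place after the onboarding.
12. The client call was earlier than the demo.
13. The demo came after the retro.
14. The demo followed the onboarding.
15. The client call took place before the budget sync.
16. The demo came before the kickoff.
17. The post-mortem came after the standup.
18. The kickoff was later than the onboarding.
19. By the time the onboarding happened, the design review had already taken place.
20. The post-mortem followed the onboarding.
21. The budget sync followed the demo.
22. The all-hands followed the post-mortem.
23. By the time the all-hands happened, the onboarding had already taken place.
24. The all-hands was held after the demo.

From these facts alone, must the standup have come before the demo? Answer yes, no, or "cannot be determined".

Chain the constraints: the standup → the post-mortem → the demo. Each link is directly stated, so the standup comes before the demo.

yes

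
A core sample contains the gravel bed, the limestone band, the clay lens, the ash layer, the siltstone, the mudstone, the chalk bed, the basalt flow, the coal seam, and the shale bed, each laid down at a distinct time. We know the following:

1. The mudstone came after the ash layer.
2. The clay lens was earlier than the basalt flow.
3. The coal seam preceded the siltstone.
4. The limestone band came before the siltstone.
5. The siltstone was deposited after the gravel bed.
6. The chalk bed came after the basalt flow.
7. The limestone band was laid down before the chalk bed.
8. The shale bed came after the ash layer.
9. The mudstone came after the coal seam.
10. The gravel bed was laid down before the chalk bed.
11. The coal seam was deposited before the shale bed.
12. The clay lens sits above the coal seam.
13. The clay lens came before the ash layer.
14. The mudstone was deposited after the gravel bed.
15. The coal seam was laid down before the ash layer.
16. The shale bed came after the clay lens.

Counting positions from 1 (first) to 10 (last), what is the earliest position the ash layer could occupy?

3

The clay lens and the coal seam must both come before the ash layer — 2 forced predecessors.
Nothing else is forced ahead of the ash layer, so its earliest slot is position 2 + 1 = 3.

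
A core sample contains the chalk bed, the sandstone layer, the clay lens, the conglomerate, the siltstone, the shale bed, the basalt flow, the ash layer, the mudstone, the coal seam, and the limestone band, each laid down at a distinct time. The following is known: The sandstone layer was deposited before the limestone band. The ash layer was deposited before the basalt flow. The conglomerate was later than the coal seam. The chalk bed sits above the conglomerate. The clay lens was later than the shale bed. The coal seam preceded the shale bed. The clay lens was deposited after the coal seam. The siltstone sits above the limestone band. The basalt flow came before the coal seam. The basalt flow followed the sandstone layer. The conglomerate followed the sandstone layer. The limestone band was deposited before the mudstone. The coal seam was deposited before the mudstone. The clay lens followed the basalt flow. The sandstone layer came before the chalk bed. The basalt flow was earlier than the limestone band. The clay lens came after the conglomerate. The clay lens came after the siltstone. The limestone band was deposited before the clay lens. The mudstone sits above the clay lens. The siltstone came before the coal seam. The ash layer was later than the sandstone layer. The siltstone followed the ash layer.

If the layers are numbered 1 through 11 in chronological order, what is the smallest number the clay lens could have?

The ash layer, the basalt flow, the coal seam, the conglomerate, the limestone band, the sandstone layer, the shale bed, and the siltstone must all come before the clay lens — 8 forced predecessors.
Nothing else is forced ahead of the clay lens, so its earliest slot is position 8 + 1 = 9.

9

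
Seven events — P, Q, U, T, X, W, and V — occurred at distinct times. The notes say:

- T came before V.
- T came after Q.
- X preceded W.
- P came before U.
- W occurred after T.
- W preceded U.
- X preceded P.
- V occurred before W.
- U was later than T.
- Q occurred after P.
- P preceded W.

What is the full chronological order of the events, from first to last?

X, P, Q, T, V, W, U

The constraints fix every adjacent pair, so only one ordering works:
X → P → Q → T → V → W → U.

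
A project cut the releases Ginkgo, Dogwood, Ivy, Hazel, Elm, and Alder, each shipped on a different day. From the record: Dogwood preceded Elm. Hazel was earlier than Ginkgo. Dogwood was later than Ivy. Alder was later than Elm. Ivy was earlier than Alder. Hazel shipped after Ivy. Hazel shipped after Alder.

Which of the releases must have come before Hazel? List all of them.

Directly stated before Hazel: Alder and Ivy.
Dogwood reaches Hazel via Dogwood → Elm → Alder → Hazel.
Elm reaches Hazel via Elm → Alder → Hazel.
No chain forces Ginkgo ahead of Hazel.

Alder, Dogwood, Elm, Ivy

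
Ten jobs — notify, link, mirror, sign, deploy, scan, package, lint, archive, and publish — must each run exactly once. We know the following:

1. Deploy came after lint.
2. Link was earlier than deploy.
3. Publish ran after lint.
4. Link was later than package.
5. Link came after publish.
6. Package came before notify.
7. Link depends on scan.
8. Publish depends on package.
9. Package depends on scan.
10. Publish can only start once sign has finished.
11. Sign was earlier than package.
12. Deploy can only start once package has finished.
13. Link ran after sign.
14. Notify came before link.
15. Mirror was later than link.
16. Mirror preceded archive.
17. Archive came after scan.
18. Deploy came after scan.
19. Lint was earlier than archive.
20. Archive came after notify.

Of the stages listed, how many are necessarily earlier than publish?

Directly stated before publish: lint, package, and sign.
Scan reaches publish via scan → package → publish.
That's lint, package, scan, and sign — 4 in all.

4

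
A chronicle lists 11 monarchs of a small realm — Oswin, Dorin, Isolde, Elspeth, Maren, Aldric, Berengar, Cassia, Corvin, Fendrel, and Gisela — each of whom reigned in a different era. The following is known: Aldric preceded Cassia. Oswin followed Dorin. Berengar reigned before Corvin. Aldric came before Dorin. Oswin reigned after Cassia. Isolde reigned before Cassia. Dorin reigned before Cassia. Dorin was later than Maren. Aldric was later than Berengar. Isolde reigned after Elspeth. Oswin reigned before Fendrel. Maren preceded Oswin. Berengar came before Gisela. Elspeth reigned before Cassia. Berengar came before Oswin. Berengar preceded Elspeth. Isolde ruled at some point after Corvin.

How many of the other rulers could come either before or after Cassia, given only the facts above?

1

Forced before Cassia: Aldric, Berengar, Corvin, Dorin, Elspeth, Isolde, and Maren; forced after Cassia: Fendrel and Oswin.
That leaves Gisela with no forced order relative to Cassia — 1.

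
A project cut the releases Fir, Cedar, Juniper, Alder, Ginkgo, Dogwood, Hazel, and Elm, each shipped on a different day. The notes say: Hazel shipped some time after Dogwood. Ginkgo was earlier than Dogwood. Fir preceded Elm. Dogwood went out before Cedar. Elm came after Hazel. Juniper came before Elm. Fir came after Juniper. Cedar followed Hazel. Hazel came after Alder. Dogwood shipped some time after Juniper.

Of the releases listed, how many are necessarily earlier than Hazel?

4

Directly stated before Hazel: Alder and Dogwood.
Ginkgo reaches Hazel via Ginkgo → Dogwood → Hazel.
Juniper reaches Hazel via Juniper → Dogwood → Hazel.
That's Alder, Dogwood, Ginkgo, and Juniper — 4 in all.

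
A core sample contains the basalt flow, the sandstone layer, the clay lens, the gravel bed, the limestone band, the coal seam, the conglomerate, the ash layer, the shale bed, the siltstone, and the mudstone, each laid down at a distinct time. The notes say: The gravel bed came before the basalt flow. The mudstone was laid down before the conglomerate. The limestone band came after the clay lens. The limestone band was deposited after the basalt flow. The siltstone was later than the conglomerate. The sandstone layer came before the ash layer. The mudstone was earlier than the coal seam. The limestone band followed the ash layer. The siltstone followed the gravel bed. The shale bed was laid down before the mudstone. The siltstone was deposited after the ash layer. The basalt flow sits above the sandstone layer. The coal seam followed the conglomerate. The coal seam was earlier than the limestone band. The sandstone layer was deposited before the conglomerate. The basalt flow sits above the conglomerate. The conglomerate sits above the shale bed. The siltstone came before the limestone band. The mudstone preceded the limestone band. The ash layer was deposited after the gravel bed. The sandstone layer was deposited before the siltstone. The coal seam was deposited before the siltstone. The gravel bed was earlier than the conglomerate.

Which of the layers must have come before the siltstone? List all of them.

the ash layer, the coal seam, the conglomerate, the gravel bed, the mudstone, the sandstone layer, the shale bed

Directly stated before the siltstone: the ash layer, the coal seam, the conglomerate, the gravel bed, and the sandstone layer.
The mudstone reaches the siltstone via the mudstone → the coal seam → the siltstone.
The shale bed reaches the siltstone via the shale bed → the conglomerate → the siltstone.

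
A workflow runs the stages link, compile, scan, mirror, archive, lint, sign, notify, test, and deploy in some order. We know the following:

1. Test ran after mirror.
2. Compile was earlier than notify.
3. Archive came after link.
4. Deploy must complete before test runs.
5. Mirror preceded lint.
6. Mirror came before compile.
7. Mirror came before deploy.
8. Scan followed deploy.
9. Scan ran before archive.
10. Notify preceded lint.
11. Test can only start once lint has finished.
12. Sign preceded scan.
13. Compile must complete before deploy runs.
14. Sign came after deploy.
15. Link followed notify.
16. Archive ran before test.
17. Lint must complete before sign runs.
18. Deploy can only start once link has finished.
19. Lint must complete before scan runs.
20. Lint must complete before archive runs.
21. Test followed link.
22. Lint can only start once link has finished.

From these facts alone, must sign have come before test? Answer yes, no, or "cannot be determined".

Chain the constraints: sign → scan → archive → test. Each link is directly stated, so sign comes before test.

yes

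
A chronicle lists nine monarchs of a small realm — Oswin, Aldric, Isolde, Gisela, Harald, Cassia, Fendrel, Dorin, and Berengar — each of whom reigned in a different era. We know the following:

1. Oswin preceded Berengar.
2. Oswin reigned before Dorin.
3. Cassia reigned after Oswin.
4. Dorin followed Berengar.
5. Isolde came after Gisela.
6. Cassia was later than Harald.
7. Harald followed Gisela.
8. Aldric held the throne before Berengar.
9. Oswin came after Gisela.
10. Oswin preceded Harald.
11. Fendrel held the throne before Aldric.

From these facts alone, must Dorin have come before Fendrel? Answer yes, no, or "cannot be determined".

no

Tracing the constraints gives Fendrel → Aldric → Berengar → Dorin, so Fendrel must come before Dorin.
That means Dorin cannot be before Fendrel.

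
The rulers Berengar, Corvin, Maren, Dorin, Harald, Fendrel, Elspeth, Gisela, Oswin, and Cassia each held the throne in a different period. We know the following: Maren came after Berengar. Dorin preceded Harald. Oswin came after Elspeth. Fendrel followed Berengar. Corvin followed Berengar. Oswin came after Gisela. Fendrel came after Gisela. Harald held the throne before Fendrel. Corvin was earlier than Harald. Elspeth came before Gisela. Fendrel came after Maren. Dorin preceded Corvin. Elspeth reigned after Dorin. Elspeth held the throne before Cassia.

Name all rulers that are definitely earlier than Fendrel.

Berengar, Corvin, Dorin, Elspeth, Gisela, Harald, Maren

Directly stated before Fendrel: Berengar, Gisela, Harald, and Maren.
Corvin reaches Fendrel via Corvin → Harald → Fendrel.
Dorin reaches Fendrel via Dorin → Harald → Fendrel.
Elspeth reaches Fendrel via Elspeth → Gisela → Fendrel.
No chain forces Cassia (or any of the others) ahead of Fendrel.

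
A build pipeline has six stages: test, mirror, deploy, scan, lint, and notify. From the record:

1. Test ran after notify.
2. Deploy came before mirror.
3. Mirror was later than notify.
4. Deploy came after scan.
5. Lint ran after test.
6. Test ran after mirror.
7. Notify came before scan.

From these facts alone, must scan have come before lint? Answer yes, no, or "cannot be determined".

yes

Chain the constraints: scan → deploy → mirror → test → lint. Each link is directly stated, so scan comes before lint.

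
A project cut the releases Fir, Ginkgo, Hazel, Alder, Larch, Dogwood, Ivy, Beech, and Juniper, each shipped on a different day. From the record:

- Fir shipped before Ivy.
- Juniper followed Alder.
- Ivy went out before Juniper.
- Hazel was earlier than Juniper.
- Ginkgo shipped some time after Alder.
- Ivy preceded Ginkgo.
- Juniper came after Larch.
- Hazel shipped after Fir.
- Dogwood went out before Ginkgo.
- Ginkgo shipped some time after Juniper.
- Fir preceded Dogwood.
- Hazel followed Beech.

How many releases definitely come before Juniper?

Directly stated before Juniper: Alder, Hazel, Ivy, and Larch.
Beech reaches Juniper via Beech → Hazel → Juniper.
Fir reaches Juniper via Fir → Ivy → Juniper.
No chain forces Ginkgo (or any of the others) ahead of Juniper.
That's Alder, Beech, Fir, Hazel, Ivy, and Larch — 6 in all.

6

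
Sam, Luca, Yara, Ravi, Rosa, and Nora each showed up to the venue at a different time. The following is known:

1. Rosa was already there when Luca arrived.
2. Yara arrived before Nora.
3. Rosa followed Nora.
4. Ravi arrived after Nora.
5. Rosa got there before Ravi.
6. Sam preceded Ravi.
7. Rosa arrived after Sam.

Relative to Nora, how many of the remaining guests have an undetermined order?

1

Forced before Nora: Yara; forced after Nora: Luca, Ravi, and Rosa.
That leaves Sam with no forced order relative to Nora — 1.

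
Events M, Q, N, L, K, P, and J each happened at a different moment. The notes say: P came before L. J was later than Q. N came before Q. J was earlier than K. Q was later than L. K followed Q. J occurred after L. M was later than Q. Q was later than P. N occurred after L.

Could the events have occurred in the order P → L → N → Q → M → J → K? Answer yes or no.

yes

Check each stated constraint against the proposed order — e.g. Q is ahead of K; L is ahead of J. Every pair is in the required order; nothing is violated.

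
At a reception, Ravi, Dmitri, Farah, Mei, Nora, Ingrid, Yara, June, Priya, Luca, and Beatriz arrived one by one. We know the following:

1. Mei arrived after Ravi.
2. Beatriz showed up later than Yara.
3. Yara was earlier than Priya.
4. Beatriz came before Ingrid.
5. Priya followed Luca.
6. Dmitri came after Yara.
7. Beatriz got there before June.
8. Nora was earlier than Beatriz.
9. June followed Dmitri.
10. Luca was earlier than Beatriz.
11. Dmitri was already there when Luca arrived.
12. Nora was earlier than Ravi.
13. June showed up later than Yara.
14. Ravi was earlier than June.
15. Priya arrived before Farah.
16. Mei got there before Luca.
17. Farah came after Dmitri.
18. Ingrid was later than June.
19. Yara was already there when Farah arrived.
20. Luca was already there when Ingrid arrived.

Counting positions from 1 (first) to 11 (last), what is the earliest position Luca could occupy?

Dmitri, Mei, Nora, Ravi, and Yara must all come before Luca — 5 forced predecessors.
Nothing else is forced ahead of Luca, so their earliest slot is position 5 + 1 = 6.

6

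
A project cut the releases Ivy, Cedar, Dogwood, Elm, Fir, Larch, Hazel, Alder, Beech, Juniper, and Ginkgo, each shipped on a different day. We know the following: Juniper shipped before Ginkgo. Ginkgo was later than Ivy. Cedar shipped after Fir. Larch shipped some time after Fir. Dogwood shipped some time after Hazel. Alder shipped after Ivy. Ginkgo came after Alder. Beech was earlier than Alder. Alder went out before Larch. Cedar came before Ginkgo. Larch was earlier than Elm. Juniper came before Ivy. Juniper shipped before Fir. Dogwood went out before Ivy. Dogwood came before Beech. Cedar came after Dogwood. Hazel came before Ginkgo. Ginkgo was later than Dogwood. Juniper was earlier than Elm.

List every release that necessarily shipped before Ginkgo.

Directly stated before Ginkgo: Alder, Cedar, Dogwood, Hazel, Ivy, and Juniper.
Beech reaches Ginkgo via Beech → Alder → Ginkgo.
Fir reaches Ginkgo via Fir → Cedar → Ginkgo.

Alder, Beech, Cedar, Dogwood, Fir, Hazel, Ivy, Juniper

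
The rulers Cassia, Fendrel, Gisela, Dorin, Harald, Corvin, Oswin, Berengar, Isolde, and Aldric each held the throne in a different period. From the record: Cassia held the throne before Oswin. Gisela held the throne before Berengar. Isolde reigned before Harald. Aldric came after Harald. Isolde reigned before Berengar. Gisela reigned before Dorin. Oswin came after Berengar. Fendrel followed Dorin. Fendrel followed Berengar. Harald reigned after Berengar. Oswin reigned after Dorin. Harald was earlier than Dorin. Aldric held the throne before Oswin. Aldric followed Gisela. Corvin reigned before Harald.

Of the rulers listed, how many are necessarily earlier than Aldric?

Directly stated before Aldric: Gisela and Harald.
Berengar reaches Aldric via Berengar → Harald → Aldric.
Corvin reaches Aldric via Corvin → Harald → Aldric.
Isolde reaches Aldric via Isolde → Harald → Aldric.
No chain forces Fendrel (or any of the others) ahead of Aldric.
That's Berengar, Corvin, Gisela, Harald, and Isolde — 5 in all.

5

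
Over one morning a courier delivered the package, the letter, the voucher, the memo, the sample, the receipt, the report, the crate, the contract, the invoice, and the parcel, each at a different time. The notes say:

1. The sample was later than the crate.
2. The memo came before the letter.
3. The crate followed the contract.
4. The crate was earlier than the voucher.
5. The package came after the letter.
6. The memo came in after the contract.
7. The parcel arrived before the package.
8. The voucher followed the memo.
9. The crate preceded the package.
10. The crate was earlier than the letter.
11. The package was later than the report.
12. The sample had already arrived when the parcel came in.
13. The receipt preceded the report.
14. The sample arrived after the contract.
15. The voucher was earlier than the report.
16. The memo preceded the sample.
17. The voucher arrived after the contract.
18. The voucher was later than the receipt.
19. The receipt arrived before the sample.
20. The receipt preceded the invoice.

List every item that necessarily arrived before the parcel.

the contract, the crate, the memo, the receipt, the sample

Directly stated before the parcel: the sample.
The contract reaches the parcel via the contract → the sample → the parcel.
The crate reaches the parcel via the crate → the sample → the parcel.
The memo reaches the parcel via the memo → the sample → the parcel.
Likewise the receipt reaches the parcel by chaining the stated constraints.
No chain forces the report (or any of the others) ahead of the parcel.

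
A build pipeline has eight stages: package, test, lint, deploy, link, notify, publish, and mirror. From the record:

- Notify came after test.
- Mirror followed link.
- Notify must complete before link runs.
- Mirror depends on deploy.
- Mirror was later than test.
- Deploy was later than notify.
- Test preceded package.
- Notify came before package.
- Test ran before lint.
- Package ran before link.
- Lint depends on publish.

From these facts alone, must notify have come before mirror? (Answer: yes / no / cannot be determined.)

Chain the constraints: notify → link → mirror. Each link is directly stated, so notify comes before mirror.

yes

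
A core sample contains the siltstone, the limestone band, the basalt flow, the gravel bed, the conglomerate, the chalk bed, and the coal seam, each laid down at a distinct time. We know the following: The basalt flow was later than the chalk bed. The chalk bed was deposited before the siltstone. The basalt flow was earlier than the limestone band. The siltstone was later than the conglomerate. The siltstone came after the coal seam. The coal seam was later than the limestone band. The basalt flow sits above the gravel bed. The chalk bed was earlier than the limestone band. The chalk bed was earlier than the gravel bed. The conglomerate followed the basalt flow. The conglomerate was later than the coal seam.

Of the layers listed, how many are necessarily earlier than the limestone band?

Directly stated before the limestone band: the basalt flow and the chalk bed.
The gravel bed reaches the limestone band via the gravel bed → the basalt flow → the limestone band.
No chain forces the siltstone (or any of the others) ahead of the limestone band.
That's the basalt flow, the chalk bed, and the gravel bed — 3 in all.

3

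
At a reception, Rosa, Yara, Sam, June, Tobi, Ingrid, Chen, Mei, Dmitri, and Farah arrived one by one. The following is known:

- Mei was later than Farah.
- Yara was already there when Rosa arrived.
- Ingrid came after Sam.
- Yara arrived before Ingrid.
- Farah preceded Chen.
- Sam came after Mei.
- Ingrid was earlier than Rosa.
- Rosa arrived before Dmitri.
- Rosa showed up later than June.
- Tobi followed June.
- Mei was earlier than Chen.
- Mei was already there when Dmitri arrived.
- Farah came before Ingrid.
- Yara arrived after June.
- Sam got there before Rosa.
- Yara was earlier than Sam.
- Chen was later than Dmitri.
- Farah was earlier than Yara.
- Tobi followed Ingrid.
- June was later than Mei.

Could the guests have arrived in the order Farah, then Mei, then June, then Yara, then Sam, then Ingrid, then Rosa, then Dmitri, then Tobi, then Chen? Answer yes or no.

Check each stated constraint against the proposed order — e.g. Mei is ahead of Chen; Farah is ahead of Chen. Every pair is in the required order; nothing is violated.

yes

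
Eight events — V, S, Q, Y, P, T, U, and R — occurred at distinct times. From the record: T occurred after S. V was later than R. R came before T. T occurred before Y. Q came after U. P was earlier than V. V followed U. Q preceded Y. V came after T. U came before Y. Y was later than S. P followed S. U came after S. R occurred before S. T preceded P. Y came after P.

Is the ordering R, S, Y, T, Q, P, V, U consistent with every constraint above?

The constraints require Q before Y, but in the proposed sequence Y appears ahead of Q. That one violation is enough.

no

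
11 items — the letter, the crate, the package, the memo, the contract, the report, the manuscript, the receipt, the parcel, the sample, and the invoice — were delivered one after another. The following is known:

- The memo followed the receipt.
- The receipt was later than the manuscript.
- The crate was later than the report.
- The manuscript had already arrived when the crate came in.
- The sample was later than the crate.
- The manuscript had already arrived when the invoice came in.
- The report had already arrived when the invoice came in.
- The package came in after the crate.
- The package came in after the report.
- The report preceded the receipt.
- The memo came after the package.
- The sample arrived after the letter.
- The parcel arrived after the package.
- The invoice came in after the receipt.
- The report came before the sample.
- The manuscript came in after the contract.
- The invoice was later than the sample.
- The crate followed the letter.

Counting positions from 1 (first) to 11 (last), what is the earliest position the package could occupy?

The contract, the crate, the letter, the manuscript, and the report must all come before the package — 5 forced predecessors.
Nothing else is forced ahead of the package, so its earliest slot is position 5 + 1 = 6.

6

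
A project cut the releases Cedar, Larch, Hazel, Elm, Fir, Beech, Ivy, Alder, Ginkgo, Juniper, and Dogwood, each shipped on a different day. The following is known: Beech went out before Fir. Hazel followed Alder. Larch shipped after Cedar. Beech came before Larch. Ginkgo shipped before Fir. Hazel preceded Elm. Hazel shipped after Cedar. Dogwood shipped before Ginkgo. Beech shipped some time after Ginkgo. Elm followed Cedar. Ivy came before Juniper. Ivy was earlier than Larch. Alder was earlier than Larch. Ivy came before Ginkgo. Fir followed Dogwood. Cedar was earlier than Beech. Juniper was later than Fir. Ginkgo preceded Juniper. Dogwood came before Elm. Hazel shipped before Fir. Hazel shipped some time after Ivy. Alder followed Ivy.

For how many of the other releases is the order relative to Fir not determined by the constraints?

Forced before Fir: Alder, Beech, Cedar, Dogwood, Ginkgo, Hazel, and Ivy; forced after Fir: Juniper.
That leaves Elm and Larch with no forced order relative to Fir — 2.

2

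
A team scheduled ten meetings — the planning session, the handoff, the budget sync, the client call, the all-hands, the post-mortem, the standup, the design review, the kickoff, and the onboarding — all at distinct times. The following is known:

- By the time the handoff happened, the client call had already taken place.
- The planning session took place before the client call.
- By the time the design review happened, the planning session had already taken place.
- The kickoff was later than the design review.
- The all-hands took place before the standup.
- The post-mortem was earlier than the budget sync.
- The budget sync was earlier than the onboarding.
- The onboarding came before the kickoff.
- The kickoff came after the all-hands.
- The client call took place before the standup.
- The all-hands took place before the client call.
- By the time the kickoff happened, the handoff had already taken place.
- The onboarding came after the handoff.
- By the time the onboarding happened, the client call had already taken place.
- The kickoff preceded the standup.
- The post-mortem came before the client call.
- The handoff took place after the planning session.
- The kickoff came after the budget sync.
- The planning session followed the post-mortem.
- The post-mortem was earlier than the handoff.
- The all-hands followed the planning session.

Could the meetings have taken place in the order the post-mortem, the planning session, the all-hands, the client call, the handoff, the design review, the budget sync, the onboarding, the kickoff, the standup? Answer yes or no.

Check each stated constraint against the proposed order — e.g. the post-mortem is ahead of the budget sync; the all-hands is ahead of the standup. Every pair is in the required order; nothing is violated.

yes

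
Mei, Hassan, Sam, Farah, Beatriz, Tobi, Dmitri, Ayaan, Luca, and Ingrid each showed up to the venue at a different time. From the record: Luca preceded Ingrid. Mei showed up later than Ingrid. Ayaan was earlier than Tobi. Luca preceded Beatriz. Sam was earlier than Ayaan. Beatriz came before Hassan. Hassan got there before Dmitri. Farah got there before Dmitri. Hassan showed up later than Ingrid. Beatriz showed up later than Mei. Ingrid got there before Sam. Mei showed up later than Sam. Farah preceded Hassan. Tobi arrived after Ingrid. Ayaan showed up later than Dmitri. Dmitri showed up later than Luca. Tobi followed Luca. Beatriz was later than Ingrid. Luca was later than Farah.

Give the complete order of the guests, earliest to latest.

Farah, Luca, Ingrid, Sam, Mei, Beatriz, Hassan, Dmitri, Ayaan, Tobi

The constraints fix every adjacent pair, so only one ordering works:
Farah → Luca → Ingrid → Sam → Mei → Beatriz → Hassan → Dmitri → Ayaan → Tobi.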